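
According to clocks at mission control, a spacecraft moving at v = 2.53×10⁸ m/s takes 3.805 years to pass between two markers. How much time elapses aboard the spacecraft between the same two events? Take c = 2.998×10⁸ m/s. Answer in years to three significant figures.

β = 2.53×10⁸/2.998×10⁸ = 0.8439; γ = 1/√(1 − 0.8439²) = 1.864
The interval measured at mission control is the dilated one; the clock aboard the spacecraft measures the proper time τ = Δt/γ = 3.805/1.864 years.

τ = 2.04 years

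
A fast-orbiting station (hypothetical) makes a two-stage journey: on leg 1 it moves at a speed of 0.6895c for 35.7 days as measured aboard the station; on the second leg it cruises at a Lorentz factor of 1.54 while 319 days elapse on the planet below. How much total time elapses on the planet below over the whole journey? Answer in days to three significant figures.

Leg 1: γ = 1/√(1 − 0.6895²) = 1/√0.5246 = 1.381; Δt_1 = 1.381 × 35.7 = 49.29 days.
Leg 2: 319 days is already measured on the planet below.
Total: 49.29 + 319.0 days.

Δt = 368 days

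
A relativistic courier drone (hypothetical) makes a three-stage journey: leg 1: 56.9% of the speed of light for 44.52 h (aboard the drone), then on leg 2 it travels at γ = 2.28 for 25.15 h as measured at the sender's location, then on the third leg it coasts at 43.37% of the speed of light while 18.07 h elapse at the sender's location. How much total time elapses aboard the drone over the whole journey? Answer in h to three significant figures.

Leg 1: 44.52 h is already measured aboard the drone.
Leg 2: γ = 2.28; τ_2 = 25.15/2.280 = 11.03 h.
Leg 3: β = 0.4337; γ = 1/√(1 − 0.4337²) = 1/√0.8119 = 1.110; τ_3 = 18.07/1.110 = 16.28 h.
Total: 44.52 + 11.03 + 16.28 h.

τ = 71.8 h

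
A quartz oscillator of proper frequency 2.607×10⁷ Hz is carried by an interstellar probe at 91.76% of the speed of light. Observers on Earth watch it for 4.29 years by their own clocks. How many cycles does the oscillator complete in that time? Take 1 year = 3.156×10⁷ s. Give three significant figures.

β = 0.9176; γ = 1/√(1 − 0.9176²) = 1/√0.1580 = 2.516
During 4.29 years of lab time, the oscillator's proper time advances by τ = Δt/γ = 4.29/2.516 = 1.705 years = 5.382×10⁷ s.
N = f × τ = 2.607×10⁷ × 5.382×10⁷ = 1.403×10¹⁵.

N = 1.40×10¹⁵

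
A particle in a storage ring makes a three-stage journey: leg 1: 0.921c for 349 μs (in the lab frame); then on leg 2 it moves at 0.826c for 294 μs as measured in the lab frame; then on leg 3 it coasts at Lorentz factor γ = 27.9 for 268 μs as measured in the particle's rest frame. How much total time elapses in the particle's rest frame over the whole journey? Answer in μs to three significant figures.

Leg 1: γ = 1/√(1 − 0.921²) = 1/√0.1518 = 2.567; τ_1 = 349/2.567 = 136.0 μs.
Leg 2: γ = 1/√(1 − 0.826²) = 1/√0.3177 = 1.774; τ_2 = 294/1.774 = 165.7 μs.
Leg 3: 268 μs is already measured in the particle's rest frame.
Total: 136.0 + 165.7 + 268.0 μs.

τ = 570 μs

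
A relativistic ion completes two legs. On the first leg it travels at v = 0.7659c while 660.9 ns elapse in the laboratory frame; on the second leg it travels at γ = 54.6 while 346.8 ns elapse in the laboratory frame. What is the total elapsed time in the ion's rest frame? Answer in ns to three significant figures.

τ = 431 ns

Leg 1: γ = 1/√(1 − 0.7659²) = 1/√0.4134 = 1.555; τ_1 = 660.9/1.555 = 424.9 ns.
Leg 2: γ = 54.6; τ_2 = 346.8/54.60 = 6.352 ns.
Total: 424.9 + 6.352 ns.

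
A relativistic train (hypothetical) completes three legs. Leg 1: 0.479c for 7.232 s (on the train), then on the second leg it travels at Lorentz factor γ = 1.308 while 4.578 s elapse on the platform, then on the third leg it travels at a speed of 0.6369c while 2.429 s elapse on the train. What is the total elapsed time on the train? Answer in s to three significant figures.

Leg 1: 7.232 s is already measured on the train.
Leg 2: γ = 1.308; τ_2 = 4.578/1.308 = 3.500 s.
Leg 3: 2.429 s is already measured on the train.
Total: 7.232 + 3.500 + 2.429 s.

τ = 13.2 s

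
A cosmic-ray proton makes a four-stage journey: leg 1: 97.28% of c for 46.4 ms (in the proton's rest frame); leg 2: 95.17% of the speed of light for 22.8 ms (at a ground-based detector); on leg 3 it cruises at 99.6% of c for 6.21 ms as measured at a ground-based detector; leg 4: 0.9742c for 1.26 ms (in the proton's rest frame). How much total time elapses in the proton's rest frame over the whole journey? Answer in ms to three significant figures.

τ = 55.2 ms

Leg 1: 46.4 ms is already measured in the proton's rest frame.
Leg 2: β = 0.9517; γ = 1/√(1 − 0.9517²) = 1/√0.09427 = 3.257; τ_2 = 22.8/3.257 = 7.000 ms.
Leg 3: β = 0.996; γ = 1/√(1 − 0.996²) = 1/√0.007984 = 11.19; τ_3 = 6.21/11.19 = 0.5549 ms.
Leg 4: 1.26 ms is already measured in the proton's rest frame.
Total: 46.40 + 7.000 + 0.5549 + 1.260 ms.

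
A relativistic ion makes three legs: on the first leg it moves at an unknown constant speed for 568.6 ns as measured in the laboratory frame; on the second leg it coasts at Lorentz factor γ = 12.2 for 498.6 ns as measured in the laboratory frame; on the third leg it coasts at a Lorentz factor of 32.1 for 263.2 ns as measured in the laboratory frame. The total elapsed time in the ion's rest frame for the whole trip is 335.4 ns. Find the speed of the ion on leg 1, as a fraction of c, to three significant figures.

Leg 1: speed unknown; τ_1 = 568.6/γ_1.
Leg 2: γ = 12.2; τ_2 = 498.6/12.20 = 40.87 ns.
Leg 3: γ = 32.1; τ_3 = 263.2/32.10 = 8.199 ns.
Total proper time: τ_1 + 40.87 + 8.199 = 335.4, so τ_1 = 335.4 − 49.07 = 286.3 ns.
γ_1 = 568.6/286.3 = 1.986; β = √(1 − 1/γ²) = √0.7464.

β = 0.864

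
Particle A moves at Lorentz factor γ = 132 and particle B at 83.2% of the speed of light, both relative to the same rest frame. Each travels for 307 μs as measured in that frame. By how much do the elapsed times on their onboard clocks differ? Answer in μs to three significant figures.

|τ_A − τ_B| = 168 μs

A: γ = 132; τ_A = 307/132.0 = 2.326 μs.
B: β = 0.832; γ = 1/√(1 − 0.832²) = 1/√0.3078 = 1.803; τ_B = 307/1.803 = 170.3 μs.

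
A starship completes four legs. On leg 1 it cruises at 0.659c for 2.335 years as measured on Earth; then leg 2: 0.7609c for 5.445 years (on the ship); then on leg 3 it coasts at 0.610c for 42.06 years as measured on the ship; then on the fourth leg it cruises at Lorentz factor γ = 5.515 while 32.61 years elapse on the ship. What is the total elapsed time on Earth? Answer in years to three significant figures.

Leg 1: 2.335 years is already measured on Earth.
Leg 2: γ = 1/√(1 − 0.7609²) = 1/√0.4210 = 1.541; Δt_2 = 1.541 × 5.445 = 8.392 years.
Leg 3: γ = 1/√(1 − 0.610²) = 1/√0.6279 = 1.262; Δt_3 = 1.262 × 42.06 = 53.08 years.
Leg 4: γ = 5.515; Δt_4 = 5.515 × 32.61 = 179.8 years.
Total: 2.335 + 8.392 + 53.08 + 179.8 years.

Δt = 244 years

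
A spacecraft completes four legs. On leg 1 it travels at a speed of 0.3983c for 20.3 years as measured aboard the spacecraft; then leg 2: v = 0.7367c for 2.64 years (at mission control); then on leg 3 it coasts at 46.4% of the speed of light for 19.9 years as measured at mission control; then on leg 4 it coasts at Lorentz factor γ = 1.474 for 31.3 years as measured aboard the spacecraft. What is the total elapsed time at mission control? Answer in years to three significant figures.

Leg 1: γ = 1/√(1 − 0.3983²) = 1/√0.8414 = 1.090; Δt_1 = 1.090 × 20.3 = 22.13 years.
Leg 2: 2.64 years is already measured at mission control.
Leg 3: 19.9 years is already measured at mission control.
Leg 4: γ = 1.474; Δt_4 = 1.474 × 31.3 = 46.14 years.
Total: 22.13 + 2.640 + 19.90 + 46.14 years.

Δt = 90.8 years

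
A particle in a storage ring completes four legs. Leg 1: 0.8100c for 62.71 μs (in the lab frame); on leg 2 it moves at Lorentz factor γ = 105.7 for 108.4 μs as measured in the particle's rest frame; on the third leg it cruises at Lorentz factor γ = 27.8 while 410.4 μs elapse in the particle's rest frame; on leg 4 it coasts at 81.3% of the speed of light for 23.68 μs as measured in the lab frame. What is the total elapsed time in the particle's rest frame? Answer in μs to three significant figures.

τ = 569 μs

Leg 1: γ = 1/√(1 − 0.8100²) = 1/√0.3439 = 1.705; τ_1 = 62.71/1.705 = 36.78 μs.
Leg 2: 108.4 μs is already measured in the particle's rest frame.
Leg 3: 410.4 μs is already measured in the particle's rest frame.
Leg 4: β = 0.813; γ = 1/√(1 − 0.813²) = 1/√0.3390 = 1.717; τ_4 = 23.68/1.717 = 13.79 μs.
Total: 36.78 + 108.4 + 410.4 + 13.79 μs.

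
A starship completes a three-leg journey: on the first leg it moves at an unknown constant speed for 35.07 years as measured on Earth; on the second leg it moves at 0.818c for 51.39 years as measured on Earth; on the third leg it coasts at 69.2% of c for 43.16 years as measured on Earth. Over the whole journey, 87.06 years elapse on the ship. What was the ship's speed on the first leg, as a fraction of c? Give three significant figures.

Leg 1: speed unknown; τ_1 = 35.07/γ_1.
Leg 2: γ = 1/√(1 − 0.818²) = 1/√0.3309 = 1.738; τ_2 = 51.39/1.738 = 29.56 years.
Leg 3: β = 0.692; γ = 1/√(1 − 0.692²) = 1/√0.5211 = 1.385; τ_3 = 43.16/1.385 = 31.16 years.
Total proper time: τ_1 + 29.56 + 31.16 = 87.06, so τ_1 = 87.06 − 60.72 = 26.34 years.
γ_1 = 35.07/26.34 = 1.331; β = √(1 − 1/γ²) = √0.4358.

β = 0.660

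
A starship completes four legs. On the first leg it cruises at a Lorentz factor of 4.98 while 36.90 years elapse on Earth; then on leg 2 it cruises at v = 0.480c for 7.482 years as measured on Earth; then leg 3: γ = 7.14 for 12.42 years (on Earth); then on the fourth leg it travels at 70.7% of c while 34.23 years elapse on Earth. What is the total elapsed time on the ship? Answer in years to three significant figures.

τ = 39.9 years

Leg 1: γ = 4.98; τ_1 = 36.90/4.980 = 7.410 years.
Leg 2: γ = 1/√(1 − 0.480²) = 1/√0.7696 = 1.140; τ_2 = 7.482/1.140 = 6.564 years.
Leg 3: γ = 7.14; τ_3 = 12.42/7.140 = 1.739 years.
Leg 4: β = 0.707; γ = 1/√(1 − 0.707²) = 1/√0.5002 = 1.414; τ_4 = 34.23/1.414 = 24.21 years.
Total: 7.410 + 6.564 + 1.739 + 24.21 years.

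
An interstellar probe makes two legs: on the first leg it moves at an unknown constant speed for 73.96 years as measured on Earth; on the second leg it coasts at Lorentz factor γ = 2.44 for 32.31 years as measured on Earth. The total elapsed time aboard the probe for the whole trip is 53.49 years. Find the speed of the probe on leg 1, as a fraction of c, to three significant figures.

Leg 1: speed unknown; τ_1 = 73.96/γ_1.
Leg 2: γ = 2.44; τ_2 = 32.31/2.440 = 13.24 years.
Total proper time: τ_1 + 13.24 = 53.49, so τ_1 = 53.49 − 13.24 = 40.25 years.
γ_1 = 73.96/40.25 = 1.838; β = √(1 − 1/γ²) = √0.7039.

β = 0.839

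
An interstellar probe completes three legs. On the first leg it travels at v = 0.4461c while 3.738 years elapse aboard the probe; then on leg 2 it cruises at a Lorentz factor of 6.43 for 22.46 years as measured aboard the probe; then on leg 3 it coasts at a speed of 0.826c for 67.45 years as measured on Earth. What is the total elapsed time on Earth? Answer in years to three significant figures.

Δt = 216 years

Leg 1: γ = 1/√(1 − 0.4461²) = 1/√0.8010 = 1.117; Δt_1 = 1.117 × 3.738 = 4.177 years.
Leg 2: γ = 6.43; Δt_2 = 6.430 × 22.46 = 144.4 years.
Leg 3: 67.45 years is already measured on Earth.
Total: 4.177 + 144.4 + 67.45 years.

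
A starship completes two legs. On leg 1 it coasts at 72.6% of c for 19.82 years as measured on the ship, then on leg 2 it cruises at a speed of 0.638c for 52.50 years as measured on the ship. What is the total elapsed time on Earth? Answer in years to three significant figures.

Leg 1: β = 0.726; γ = 1/√(1 − 0.726²) = 1/√0.4729 = 1.454; Δt_1 = 1.454 × 19.82 = 28.82 years.
Leg 2: γ = 1/√(1 − 0.638²) = 1/√0.5930 = 1.299; Δt_2 = 1.299 × 52.50 = 68.18 years.
Total: 28.82 + 68.18 years.

Δt = 97.0 years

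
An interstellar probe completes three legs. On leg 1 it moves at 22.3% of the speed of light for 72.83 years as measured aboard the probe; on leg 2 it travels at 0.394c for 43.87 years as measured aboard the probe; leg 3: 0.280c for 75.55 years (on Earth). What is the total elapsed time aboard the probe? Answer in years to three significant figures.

τ = 189 years

Leg 1: 72.83 years is already measured aboard the probe.
Leg 2: 43.87 years is already measured aboard the probe.
Leg 3: γ = 1/√(1 − 0.280²) = 25/24 ≈ 1.042; τ_3 = 75.55/1.042 = 72.53 years.
Total: 72.83 + 43.87 + 72.53 years.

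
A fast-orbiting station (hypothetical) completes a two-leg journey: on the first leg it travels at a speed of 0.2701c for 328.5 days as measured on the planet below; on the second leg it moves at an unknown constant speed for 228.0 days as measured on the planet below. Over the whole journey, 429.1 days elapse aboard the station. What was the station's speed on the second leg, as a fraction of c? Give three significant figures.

β = 0.869

Leg 1: γ = 1/√(1 − 0.2701²) = 1/√0.9270 = 1.039; τ_1 = 328.5/1.039 = 316.3 days.
Leg 2: speed unknown; τ_2 = 228.0/γ_2.
Total proper time: 316.3 + τ_2 = 429.1, so τ_2 = 429.1 − 316.3 = 112.8 days.
γ_2 = 228.0/112.8 = 2.021; β = √(1 − 1/γ²) = √0.7552.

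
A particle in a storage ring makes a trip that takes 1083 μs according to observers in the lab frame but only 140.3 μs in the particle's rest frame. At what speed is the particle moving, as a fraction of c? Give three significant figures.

β = 0.992

The proper time is measured in the particle's rest frame (both events occur at the particle's location); Δt is measured in the lab frame. γ = Δt/τ = 1083/140.3 = 7.719.
β = √(1 − 1/γ²) = √(1 − 0.01678) = √0.9832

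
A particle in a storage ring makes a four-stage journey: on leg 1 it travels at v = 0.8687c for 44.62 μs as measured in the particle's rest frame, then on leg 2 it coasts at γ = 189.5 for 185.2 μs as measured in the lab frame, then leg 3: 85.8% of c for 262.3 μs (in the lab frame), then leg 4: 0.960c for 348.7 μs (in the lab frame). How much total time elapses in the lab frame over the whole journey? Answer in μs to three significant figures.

Δt = 886 μs

Leg 1: γ = 1/√(1 − 0.8687²) = 1/√0.2454 = 2.019; Δt_1 = 2.019 × 44.62 = 90.08 μs.
Leg 2: 185.2 μs is already measured in the lab frame.
Leg 3: 262.3 μs is already measured in the lab frame.
Leg 4: 348.7 μs is already measured in the lab frame.
Total: 90.08 + 185.2 + 262.3 + 348.7 μs.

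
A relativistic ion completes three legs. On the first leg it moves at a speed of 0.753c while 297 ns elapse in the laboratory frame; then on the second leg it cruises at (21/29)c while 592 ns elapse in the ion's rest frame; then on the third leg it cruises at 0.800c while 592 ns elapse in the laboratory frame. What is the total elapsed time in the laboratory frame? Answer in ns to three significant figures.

Leg 1: 297 ns is already measured in the laboratory frame.
Leg 2: γ = 1/√(1 − (21/29)²) = 29/20 = 1.450; Δt_2 = 1.450 × 592 = 858.4 ns.
Leg 3: 592 ns is already measured in the laboratory frame.
Total: 297.0 + 858.4 + 592.0 ns.

Δt = 1750 ns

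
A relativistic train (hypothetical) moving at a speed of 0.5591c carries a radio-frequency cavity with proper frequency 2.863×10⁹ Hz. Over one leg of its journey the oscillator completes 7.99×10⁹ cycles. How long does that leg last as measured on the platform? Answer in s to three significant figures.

Δt = 3.37 s

γ = 1/√(1 − 0.5591²) = 1/√0.6874 = 1.206
Proper time for N cycles: τ = N/f = 7.99×10⁹/(2.863×10⁹) = 2.791×10⁰ s = 2.791 s.
Lab-frame duration Δt = γτ = 1.206 × 2.791 = 3.366 s.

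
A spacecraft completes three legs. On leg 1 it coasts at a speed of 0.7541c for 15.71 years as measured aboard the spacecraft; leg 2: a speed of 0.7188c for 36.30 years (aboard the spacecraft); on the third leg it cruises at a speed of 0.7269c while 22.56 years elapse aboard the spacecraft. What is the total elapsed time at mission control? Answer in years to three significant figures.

Leg 1: γ = 1/√(1 − 0.7541²) = 1/√0.4313 = 1.523; Δt_1 = 1.523 × 15.71 = 23.92 years.
Leg 2: γ = 1/√(1 − 0.7188²) = 1/√0.4833 = 1.438; Δt_2 = 1.438 × 36.30 = 52.21 years.
Leg 3: γ = 1/√(1 − 0.7269²) = 1/√0.4716 = 1.456; Δt_3 = 1.456 × 22.56 = 32.85 years.
Total: 23.92 + 52.21 + 32.85 years.

Δt = 109 years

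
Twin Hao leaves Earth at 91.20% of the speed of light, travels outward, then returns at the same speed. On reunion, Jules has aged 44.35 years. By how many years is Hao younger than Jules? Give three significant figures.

β = 0.9120; γ = 1/√(1 − 0.9120²) = 1/√0.1683 = 2.438
Hao's elapsed proper time: τ = 44.35/2.438 = 18.19 years.
Age gap = Δt − τ = 44.35 − 18.19 years.

Δt − τ = 26.2 years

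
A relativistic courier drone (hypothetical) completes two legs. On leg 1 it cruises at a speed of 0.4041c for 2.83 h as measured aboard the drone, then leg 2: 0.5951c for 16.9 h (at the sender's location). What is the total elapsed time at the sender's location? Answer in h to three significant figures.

Δt = 20.0 h

Leg 1: γ = 1/√(1 − 0.4041²) = 1/√0.8367 = 1.093; Δt_1 = 1.093 × 2.83 = 3.094 h.
Leg 2: 16.9 h is already measured at the sender's location.
Total: 3.094 + 16.90 h.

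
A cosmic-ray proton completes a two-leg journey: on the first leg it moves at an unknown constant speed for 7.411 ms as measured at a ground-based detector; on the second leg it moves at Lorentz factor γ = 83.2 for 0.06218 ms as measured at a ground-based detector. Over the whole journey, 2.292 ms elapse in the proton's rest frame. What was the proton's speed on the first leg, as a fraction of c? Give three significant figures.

Leg 1: speed unknown; τ_1 = 7.411/γ_1.
Leg 2: γ = 83.2; τ_2 = 0.06218/83.20 = 7.474×10⁻⁴ ms.
Total proper time: τ_1 + 7.474×10⁻⁴ = 2.292, so τ_1 = 2.292 − 7.474×10⁻⁴ = 2.291 ms.
γ_1 = 7.411/2.291 = 3.234; β = √(1 − 1/γ²) = √0.9044.

β = 0.951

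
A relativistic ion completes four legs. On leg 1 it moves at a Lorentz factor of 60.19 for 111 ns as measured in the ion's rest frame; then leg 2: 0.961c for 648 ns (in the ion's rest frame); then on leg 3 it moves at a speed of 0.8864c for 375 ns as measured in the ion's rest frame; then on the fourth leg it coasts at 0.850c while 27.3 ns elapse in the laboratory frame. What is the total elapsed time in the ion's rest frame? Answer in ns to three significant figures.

Leg 1: 111 ns is already measured in the ion's rest frame.
Leg 2: 648 ns is already measured in the ion's rest frame.
Leg 3: 375 ns is already measured in the ion's rest frame.
Leg 4: γ = 1/√(1 − 0.850²) = 1/√0.2775 = 1.898; τ_4 = 27.3/1.898 = 14.38 ns.
Total: 111.0 + 648.0 + 375.0 + 14.38 ns.

τ = 1150 ns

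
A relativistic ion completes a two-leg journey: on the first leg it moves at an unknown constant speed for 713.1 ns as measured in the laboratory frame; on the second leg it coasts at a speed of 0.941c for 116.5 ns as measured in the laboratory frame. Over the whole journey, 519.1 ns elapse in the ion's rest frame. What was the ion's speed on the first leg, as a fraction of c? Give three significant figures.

Leg 1: speed unknown; τ_1 = 713.1/γ_1.
Leg 2: γ = 1/√(1 − 0.941²) = 1/√0.1145 = 2.955; τ_2 = 116.5/2.955 = 39.42 ns.
Total proper time: τ_1 + 39.42 = 519.1, so τ_1 = 519.1 − 39.42 = 479.7 ns.
γ_1 = 713.1/479.7 = 1.487; β = √(1 − 1/γ²) = √0.5475.

β = 0.740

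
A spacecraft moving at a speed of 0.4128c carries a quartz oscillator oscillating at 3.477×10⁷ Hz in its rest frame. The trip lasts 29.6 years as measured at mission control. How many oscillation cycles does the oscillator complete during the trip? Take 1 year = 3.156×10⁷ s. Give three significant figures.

N = 2.96×10¹⁶

γ = 1/√(1 − 0.4128²) = 1/√0.8296 = 1.098
The oscillator's own cycle count is N = f × τ where τ is the proper time aboard the spacecraft. τ = Δt/γ = 29.6/1.098 = 26.96 years = 8.509×10⁸ s.
N = 3.477×10⁷ × 8.509×10⁸ = 2.958×10¹⁶.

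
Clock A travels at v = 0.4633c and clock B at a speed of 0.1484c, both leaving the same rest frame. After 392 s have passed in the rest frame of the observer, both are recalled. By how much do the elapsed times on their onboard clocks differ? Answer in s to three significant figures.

A: γ = 1/√(1 − 0.4633²) = 1/√0.7854 = 1.128; τ_A = 392/1.128 = 347.4 s.
B: γ = 1/√(1 − 0.1484²) = 1/√0.9780 = 1.011; τ_B = 392/1.011 = 387.7 s.

|τ_A − τ_B| = 40.3 s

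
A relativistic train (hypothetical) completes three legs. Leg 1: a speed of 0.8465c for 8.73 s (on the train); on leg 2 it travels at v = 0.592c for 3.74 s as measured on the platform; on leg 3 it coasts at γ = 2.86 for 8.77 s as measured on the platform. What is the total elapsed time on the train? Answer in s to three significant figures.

τ = 14.8 s

Leg 1: 8.73 s is already measured on the train.
Leg 2: γ = 1/√(1 − 0.592²) = 1/√0.6495 = 1.241; τ_2 = 3.74/1.241 = 3.014 s.
Leg 3: γ = 2.86; τ_3 = 8.77/2.860 = 3.066 s.
Total: 8.730 + 3.014 + 3.066 s.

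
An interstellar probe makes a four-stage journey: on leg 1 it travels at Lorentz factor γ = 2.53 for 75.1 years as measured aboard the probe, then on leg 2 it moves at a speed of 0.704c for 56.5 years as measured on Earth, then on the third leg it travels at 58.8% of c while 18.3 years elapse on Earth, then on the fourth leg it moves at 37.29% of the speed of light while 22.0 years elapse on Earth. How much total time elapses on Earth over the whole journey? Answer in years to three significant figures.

Δt = 287 years

Leg 1: γ = 2.53; Δt_1 = 2.530 × 75.1 = 190.0 years.
Leg 2: 56.5 years is already measured on Earth.
Leg 3: 18.3 years is already measured on Earth.
Leg 4: 22.0 years is already measured on Earth.
Total: 190.0 + 56.50 + 18.30 + 22.00 years.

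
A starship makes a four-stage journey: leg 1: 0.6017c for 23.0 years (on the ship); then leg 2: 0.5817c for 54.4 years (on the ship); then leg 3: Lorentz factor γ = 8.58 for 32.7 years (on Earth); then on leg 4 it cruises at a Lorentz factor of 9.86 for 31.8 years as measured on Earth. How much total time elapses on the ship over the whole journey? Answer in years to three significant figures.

τ = 84.4 years

Leg 1: 23.0 years is already measured on the ship.
Leg 2: 54.4 years is already measured on the ship.
Leg 3: γ = 8.58; τ_3 = 32.7/8.580 = 3.811 years.
Leg 4: γ = 9.86; τ_4 = 31.8/9.860 = 3.225 years.
Total: 23.00 + 54.40 + 3.811 + 3.225 years.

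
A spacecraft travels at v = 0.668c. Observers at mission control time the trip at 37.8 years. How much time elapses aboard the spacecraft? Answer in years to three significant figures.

γ = 1/√(1 − 0.668²) = 1/√0.5538 = 1.344
The interval measured at mission control is the dilated one; the clock aboard the spacecraft measures the proper time τ = Δt/γ = 37.8/1.344 years.

τ = 28.1 years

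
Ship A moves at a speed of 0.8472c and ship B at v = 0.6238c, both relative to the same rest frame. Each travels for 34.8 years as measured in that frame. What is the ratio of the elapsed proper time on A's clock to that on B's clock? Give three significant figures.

A: γ = 1/√(1 − 0.8472²) = 1/√0.2823 = 1.882. B: γ = 1/√(1 − 0.6238²) = 1/√0.6109 = 1.279.
τ_A/τ_B = γ_B/γ_A = 1.279/1.882 = 0.6797, so τ_A/τ_B = 0.6797.

τ_A/τ_B = 0.680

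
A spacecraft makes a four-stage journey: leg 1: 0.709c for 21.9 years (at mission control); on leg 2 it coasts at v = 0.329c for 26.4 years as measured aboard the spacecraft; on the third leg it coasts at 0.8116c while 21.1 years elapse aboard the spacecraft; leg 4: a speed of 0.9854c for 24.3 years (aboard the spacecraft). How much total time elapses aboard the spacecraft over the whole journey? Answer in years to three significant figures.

Leg 1: γ = 1/√(1 − 0.709²) = 1/√0.4973 = 1.418; τ_1 = 21.9/1.418 = 15.44 years.
Leg 2: 26.4 years is already measured aboard the spacecraft.
Leg 3: 21.1 years is already measured aboard the spacecraft.
Leg 4: 24.3 years is already measured aboard the spacecraft.
Total: 15.44 + 26.40 + 21.10 + 24.30 years.

τ = 87.2 years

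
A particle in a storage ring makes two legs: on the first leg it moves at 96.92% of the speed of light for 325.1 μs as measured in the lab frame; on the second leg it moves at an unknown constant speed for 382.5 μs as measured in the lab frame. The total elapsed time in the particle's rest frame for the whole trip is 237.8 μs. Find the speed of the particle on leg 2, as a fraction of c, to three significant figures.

β = 0.911

Leg 1: β = 0.9692; γ = 1/√(1 − 0.9692²) = 1/√0.06065 = 4.061; τ_1 = 325.1/4.061 = 80.06 μs.
Leg 2: speed unknown; τ_2 = 382.5/γ_2.
Total proper time: 80.06 + τ_2 = 237.8, so τ_2 = 237.8 − 80.06 = 157.7 μs.
γ_2 = 382.5/157.7 = 2.425; β = √(1 − 1/γ²) = √0.8299.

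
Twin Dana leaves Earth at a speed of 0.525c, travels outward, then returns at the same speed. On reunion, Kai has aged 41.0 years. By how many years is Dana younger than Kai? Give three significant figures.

γ = 1/√(1 − 0.525²) = 1/√0.7244 = 1.175
Dana's elapsed proper time: τ = 41.0/1.175 = 34.90 years.
Age gap = Δt − τ = 41.0 − 34.90 years.

Δt − τ = 6.10 years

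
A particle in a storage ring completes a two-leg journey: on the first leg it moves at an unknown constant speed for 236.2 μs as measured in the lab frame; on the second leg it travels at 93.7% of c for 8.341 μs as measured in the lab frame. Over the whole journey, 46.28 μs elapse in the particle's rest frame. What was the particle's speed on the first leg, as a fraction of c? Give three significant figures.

β = 0.983

Leg 1: speed unknown; τ_1 = 236.2/γ_1.
Leg 2: β = 0.937; γ = 1/√(1 − 0.937²) = 1/√0.1220 = 2.863; τ_2 = 8.341/2.863 = 2.914 μs.
Total proper time: τ_1 + 2.914 = 46.28, so τ_1 = 46.28 − 2.914 = 43.37 μs.
γ_1 = 236.2/43.37 = 5.447; β = √(1 − 1/γ²) = √0.9663.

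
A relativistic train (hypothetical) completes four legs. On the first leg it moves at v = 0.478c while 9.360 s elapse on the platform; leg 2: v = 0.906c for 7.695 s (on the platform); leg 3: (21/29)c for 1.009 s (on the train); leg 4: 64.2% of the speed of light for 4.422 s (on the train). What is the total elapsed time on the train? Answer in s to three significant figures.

Leg 1: γ = 1/√(1 − 0.478²) = 1/√0.7715 = 1.138; τ_1 = 9.360/1.138 = 8.221 s.
Leg 2: γ = 1/√(1 − 0.906²) = 1/√0.1792 = 2.363; τ_2 = 7.695/2.363 = 3.257 s.
Leg 3: 1.009 s is already measured on the train.
Leg 4: 4.422 s is already measured on the train.
Total: 8.221 + 3.257 + 1.009 + 4.422 s.

τ = 16.9 s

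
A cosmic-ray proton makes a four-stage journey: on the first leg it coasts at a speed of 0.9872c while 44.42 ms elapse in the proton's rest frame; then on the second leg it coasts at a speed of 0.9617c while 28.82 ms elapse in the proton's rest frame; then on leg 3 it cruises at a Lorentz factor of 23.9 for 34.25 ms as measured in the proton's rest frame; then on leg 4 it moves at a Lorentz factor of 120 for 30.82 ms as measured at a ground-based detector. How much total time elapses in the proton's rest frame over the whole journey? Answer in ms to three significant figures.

τ = 108 ms

Leg 1: 44.42 ms is already measured in the proton's rest frame.
Leg 2: 28.82 ms is already measured in the proton's rest frame.
Leg 3: 34.25 ms is already measured in the proton's rest frame.
Leg 4: γ = 120; τ_4 = 30.82/120.0 = 0.2568 ms.
Total: 44.42 + 28.82 + 34.25 + 0.2568 ms.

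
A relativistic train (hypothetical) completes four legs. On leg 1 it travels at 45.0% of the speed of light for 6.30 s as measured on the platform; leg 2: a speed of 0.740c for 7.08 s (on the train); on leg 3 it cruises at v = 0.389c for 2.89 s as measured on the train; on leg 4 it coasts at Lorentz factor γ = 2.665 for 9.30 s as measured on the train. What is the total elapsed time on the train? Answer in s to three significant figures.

Leg 1: β = 0.450; γ = 1/√(1 − 0.450²) = 1/√0.7975 = 1.120; τ_1 = 6.30/1.120 = 5.626 s.
Leg 2: 7.08 s is already measured on the train.
Leg 3: 2.89 s is already measured on the train.
Leg 4: 9.30 s is already measured on the train.
Total: 5.626 + 7.080 + 2.890 + 9.300 s.

τ = 24.9 s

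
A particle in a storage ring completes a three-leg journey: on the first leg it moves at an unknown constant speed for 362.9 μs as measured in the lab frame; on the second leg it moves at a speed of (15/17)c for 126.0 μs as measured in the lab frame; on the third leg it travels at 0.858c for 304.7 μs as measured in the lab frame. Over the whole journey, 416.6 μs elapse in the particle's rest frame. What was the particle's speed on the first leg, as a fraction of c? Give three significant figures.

β = 0.833

Leg 1: speed unknown; τ_1 = 362.9/γ_1.
Leg 2: γ = 1/√(1 − (15/17)²) = 17/8 = 2.125; τ_2 = 126.0/2.125 = 59.29 μs.
Leg 3: γ = 1/√(1 − 0.858²) = 1/√0.2638 = 1.947; τ_3 = 304.7/1.947 = 156.5 μs.
Total proper time: τ_1 + 59.29 + 156.5 = 416.6, so τ_1 = 416.6 − 215.8 = 200.8 μs.
γ_1 = 362.9/200.8 = 1.807; β = √(1 − 1/γ²) = √0.6938.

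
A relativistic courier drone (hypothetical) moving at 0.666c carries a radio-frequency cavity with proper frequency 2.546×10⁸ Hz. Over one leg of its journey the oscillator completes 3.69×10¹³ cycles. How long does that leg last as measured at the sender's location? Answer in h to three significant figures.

γ = 1/√(1 − 0.666²) = 1/√0.5564 = 1.341
Proper time for N cycles: τ = N/f = 3.69×10¹³/(2.546×10⁸) = 1.449×10⁵ s = 40.26 h.
Lab-frame duration Δt = γτ = 1.341 × 40.26 = 53.97 h.

Δt = 54.0 h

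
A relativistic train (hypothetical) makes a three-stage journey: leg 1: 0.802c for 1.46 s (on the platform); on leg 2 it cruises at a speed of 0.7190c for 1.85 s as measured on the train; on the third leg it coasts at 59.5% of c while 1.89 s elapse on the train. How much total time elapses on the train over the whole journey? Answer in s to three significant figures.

τ = 4.61 s

Leg 1: γ = 1/√(1 − 0.802²) = 1/√0.3568 = 1.674; τ_1 = 1.46/1.674 = 0.8721 s.
Leg 2: 1.85 s is already measured on the train.
Leg 3: 1.89 s is already measured on the train.
Total: 0.8721 + 1.850 + 1.890 s.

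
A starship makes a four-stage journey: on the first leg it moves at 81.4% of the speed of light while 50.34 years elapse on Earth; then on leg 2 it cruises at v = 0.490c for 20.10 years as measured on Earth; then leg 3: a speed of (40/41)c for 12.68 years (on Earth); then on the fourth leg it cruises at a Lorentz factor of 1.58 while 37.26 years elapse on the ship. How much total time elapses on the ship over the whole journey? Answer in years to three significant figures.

Leg 1: β = 0.814; γ = 1/√(1 − 0.814²) = 1/√0.3374 = 1.722; τ_1 = 50.34/1.722 = 29.24 years.
Leg 2: γ = 1/√(1 − 0.490²) = 1/√0.7599 = 1.147; τ_2 = 20.10/1.147 = 17.52 years.
Leg 3: γ = 1/√(1 − (40/41)²) = 41/9 ≈ 4.556; τ_3 = 12.68/4.556 = 2.783 years.
Leg 4: 37.26 years is already measured on the ship.
Total: 29.24 + 17.52 + 2.783 + 37.26 years.

τ = 86.8 years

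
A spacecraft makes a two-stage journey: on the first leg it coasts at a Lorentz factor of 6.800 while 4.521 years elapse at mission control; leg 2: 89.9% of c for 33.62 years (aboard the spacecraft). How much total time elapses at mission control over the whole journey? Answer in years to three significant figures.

Δt = 81.3 years

Leg 1: 4.521 years is already measured at mission control.
Leg 2: β = 0.899; γ = 1/√(1 − 0.899²) = 1/√0.1918 = 2.283; Δt_2 = 2.283 × 33.62 = 76.77 years.
Total: 4.521 + 76.77 years.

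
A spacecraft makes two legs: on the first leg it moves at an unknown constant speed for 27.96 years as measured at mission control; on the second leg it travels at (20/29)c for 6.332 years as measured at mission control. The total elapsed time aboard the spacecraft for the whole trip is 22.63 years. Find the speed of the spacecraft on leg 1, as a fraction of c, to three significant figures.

Leg 1: speed unknown; τ_1 = 27.96/γ_1.
Leg 2: γ = 1/√(1 − (20/29)²) = 29/21 ≈ 1.381; τ_2 = 6.332/1.381 = 4.585 years.
Total proper time: τ_1 + 4.585 = 22.63, so τ_1 = 22.63 − 4.585 = 18.04 years.
γ_1 = 27.96/18.04 = 1.549; β = √(1 − 1/γ²) = √0.5835.

β = 0.764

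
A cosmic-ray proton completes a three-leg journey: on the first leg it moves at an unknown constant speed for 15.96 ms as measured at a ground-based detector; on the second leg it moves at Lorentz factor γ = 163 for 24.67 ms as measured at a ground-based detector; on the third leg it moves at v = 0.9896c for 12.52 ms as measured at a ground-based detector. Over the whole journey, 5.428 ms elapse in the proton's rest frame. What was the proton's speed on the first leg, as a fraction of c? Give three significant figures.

Leg 1: speed unknown; τ_1 = 15.96/γ_1.
Leg 2: γ = 163; τ_2 = 24.67/163.0 = 0.1513 ms.
Leg 3: γ = 1/√(1 − 0.9896²) = 1/√0.02069 = 6.952; τ_3 = 12.52/6.952 = 1.801 ms.
Total proper time: τ_1 + 0.1513 + 1.801 = 5.428, so τ_1 = 5.428 − 1.952 = 3.476 ms.
γ_1 = 15.96/3.476 = 4.592; β = √(1 − 1/γ²) = √0.9526.

β = 0.976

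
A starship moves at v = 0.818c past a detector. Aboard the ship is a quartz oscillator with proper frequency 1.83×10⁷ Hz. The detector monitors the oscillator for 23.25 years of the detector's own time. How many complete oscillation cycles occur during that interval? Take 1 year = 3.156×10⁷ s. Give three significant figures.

N = 7.72×10¹⁵

γ = 1/√(1 − 0.818²) = 1/√0.3309 = 1.738
During 23.25 years of lab time, the oscillator's proper time advances by τ = Δt/γ = 23.25/1.738 = 13.37 years = 4.221×10⁸ s.
N = f × τ = 1.83×10⁷ × 4.221×10⁸ = 7.724×10¹⁵.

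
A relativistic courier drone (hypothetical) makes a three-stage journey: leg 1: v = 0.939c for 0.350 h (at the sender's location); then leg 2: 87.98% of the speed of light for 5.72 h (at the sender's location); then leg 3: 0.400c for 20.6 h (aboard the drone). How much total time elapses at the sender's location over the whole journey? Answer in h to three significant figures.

Δt = 28.5 h

Leg 1: 0.350 h is already measured at the sender's location.
Leg 2: 5.72 h is already measured at the sender's location.
Leg 3: γ = 1/√(1 − 0.400²) = 1/√0.8400 = 1.091; Δt_3 = 1.091 × 20.6 = 22.48 h.
Total: 0.3500 + 5.720 + 22.48 h.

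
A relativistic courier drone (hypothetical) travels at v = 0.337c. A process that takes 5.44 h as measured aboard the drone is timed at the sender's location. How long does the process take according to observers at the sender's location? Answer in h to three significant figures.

γ = 1/√(1 − 0.337²) = 1/√0.8864 = 1.062
The interval measured aboard the drone is the proper time (both events occur at the same place in that frame); the lab-frame interval is Δt = γτ = 1.062 × 5.44 h.

Δt = 5.78 h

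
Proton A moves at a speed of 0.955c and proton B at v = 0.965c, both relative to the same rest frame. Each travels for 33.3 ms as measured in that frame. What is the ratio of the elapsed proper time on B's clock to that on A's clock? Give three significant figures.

τ_B/τ_A = 0.884

A: γ = 1/√(1 − 0.955²) = 1/√0.08798 = 3.371. B: γ = 1/√(1 − 0.965²) = 1/√0.06878 = 3.813.
τ_A/τ_B = γ_B/γ_A = 3.813/3.371 = 1.131, so τ_B/τ_A = 0.8842.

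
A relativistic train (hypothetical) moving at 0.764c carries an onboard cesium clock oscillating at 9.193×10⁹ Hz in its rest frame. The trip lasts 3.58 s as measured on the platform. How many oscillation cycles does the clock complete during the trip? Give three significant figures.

N = 2.12×10¹⁰

γ = 1/√(1 − 0.764²) = 1/√0.4163 = 1.550
The oscillator's own cycle count is N = f × τ where τ is the proper time on the train. τ = Δt/γ = 3.58/1.550 = 2.310 s = 2.310×10⁰ s.
N = 9.193×10⁹ × 2.310×10⁰ = 2.123×10¹⁰.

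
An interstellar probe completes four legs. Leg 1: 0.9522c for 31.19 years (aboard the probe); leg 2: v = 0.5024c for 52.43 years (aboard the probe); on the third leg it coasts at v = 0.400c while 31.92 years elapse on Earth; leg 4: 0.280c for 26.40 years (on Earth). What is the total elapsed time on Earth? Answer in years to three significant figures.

Leg 1: γ = 1/√(1 − 0.9522²) = 1/√0.09332 = 3.274; Δt_1 = 3.274 × 31.19 = 102.1 years.
Leg 2: γ = 1/√(1 − 0.5024²) = 1/√0.7476 = 1.157; Δt_2 = 1.157 × 52.43 = 60.64 years.
Leg 3: 31.92 years is already measured on Earth.
Leg 4: 26.40 years is already measured on Earth.
Total: 102.1 + 60.64 + 31.92 + 26.40 years.

Δt = 221 years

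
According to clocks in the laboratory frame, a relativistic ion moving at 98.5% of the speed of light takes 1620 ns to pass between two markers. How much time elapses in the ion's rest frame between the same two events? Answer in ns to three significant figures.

τ = 280 ns

β = 0.985; γ = 1/√(1 − 0.985²) = 1/√0.02977 = 5.795
The interval measured in the laboratory frame is the dilated one; the clock in the ion's rest frame measures the proper time τ = Δt/γ = 1620/5.795 ns.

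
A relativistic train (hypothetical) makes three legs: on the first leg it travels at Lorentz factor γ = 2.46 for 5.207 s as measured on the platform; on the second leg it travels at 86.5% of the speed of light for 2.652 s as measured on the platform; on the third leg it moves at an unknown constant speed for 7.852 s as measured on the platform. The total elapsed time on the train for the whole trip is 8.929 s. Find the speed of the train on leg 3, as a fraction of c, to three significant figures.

β = 0.716

Leg 1: γ = 2.46; τ_1 = 5.207/2.460 = 2.117 s.
Leg 2: β = 0.865; γ = 1/√(1 − 0.865²) = 1/√0.2518 = 1.993; τ_2 = 2.652/1.993 = 1.331 s.
Leg 3: speed unknown; τ_3 = 7.852/γ_3.
Total proper time: 2.117 + 1.331 + τ_3 = 8.929, so τ_3 = 8.929 − 3.447 = 5.482 s.
γ_3 = 7.852/5.482 = 1.432; β = √(1 − 1/γ²) = √0.5126.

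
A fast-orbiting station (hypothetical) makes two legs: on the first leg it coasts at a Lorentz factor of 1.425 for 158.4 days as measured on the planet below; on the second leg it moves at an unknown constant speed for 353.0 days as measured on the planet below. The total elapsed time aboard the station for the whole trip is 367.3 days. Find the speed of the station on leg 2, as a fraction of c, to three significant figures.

β = 0.688

Leg 1: γ = 1.425; τ_1 = 158.4/1.425 = 111.2 days.
Leg 2: speed unknown; τ_2 = 353.0/γ_2.
Total proper time: 111.2 + τ_2 = 367.3, so τ_2 = 367.3 − 111.2 = 256.1 days.
γ_2 = 353.0/256.1 = 1.378; β = √(1 − 1/γ²) = √0.4735.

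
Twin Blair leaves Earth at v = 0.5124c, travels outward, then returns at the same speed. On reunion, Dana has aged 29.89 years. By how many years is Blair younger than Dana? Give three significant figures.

Δt − τ = 4.22 years

γ = 1/√(1 − 0.5124²) = 1/√0.7374 = 1.164
Blair's elapsed proper time: τ = 29.89/1.164 = 25.67 years.
Age gap = Δt − τ = 29.89 − 25.67 years.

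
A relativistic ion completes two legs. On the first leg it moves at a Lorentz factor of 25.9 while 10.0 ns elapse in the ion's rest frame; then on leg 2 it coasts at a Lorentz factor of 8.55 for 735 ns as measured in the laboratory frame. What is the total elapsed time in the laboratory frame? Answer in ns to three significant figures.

Leg 1: γ = 25.9; Δt_1 = 25.90 × 10.0 = 259.0 ns.
Leg 2: 735 ns is already measured in the laboratory frame.
Total: 259.0 + 735.0 ns.

Δt = 994 ns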